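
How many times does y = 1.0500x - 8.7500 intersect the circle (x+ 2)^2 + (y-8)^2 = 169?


Substitute y = 1.0500x - 8.7500: (x+ 2)^2 + (1.0500x- 8.7500-8)^2 = 169
Expand to Ax^2 + Bx + C = 0, where b-k = -16.75
A = 1+m^2 = 2.1025
B = 2(m(b-k) - h) = 2(1.0500*(-16.75) + 2) = -31.175
C = h^2 + (b-k)^2 - r^2 = 4 + 280.5625 - 169 = 115.5625
disc = B^2-4AC = 971.8806 - 971.8806 = 0
disc = 0

1 intersection point (tangent)


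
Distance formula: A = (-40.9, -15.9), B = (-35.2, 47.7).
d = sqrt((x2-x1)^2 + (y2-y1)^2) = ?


dx = -35.2 + 40.9 = 5.7
dy = 47.7 + 15.9 = 63.6
d = sqrt(32.49 + 4044.96) = sqrt(4077.45) = 63.8549

63.8549


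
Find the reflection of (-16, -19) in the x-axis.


Reflection rule for x-axis: (x, -y)
(-16, -19) -> (-16, 19)

(-16, 19)


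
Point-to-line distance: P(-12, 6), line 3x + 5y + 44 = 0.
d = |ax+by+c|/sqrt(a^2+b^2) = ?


|3*(-12) + 5*6 + 44| = |38| = 38
sqrt(9 + 25) = sqrt(34) = 5.8310
d = 38/sqrt(34) = 6.5169

6.5169


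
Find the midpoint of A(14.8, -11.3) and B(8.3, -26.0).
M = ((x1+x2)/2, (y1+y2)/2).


Mx = (14.8 + 8.3)/2 = 23.1/2 = 11.5500
My = (-11.3 - 26.0)/2 = -37.3/2 = -18.6500

(11.5500, -18.6500)


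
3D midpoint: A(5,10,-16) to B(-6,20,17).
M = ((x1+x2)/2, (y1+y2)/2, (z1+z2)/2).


Mx = (5- 6)/2 = -0.5000
My = (10+20)/2 = 15.0000
Mz = (-16+17)/2 = 0.5000

M = (-0.5000, 15.0000, 0.5000)


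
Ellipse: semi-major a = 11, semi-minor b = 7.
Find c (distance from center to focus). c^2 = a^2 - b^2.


c^2 = 11^2 - 7^2 = 121 - 49 = 72
c = sqrt(72) = 8.4853

c = 8.4853


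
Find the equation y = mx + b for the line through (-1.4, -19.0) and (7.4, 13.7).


m = (32.7)/(8.8) = 3.7159
b = y1 - m*x1 = -19.0 - (32.7*(-1.4))/(8.8) = -19.0 + 5.2023 = -13.7977

y = 3.7159x - 13.7977


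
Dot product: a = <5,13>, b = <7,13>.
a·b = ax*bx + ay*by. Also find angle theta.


a·b = 5*7 + 13*13 = 35 + 169 = 204
|a| = sqrt(25+169) = 13.9284
|b| = sqrt(49+169) = 14.7648
cos(theta) = 204/(sqrt(194)*sqrt(218)) = 204/sqrt(42292) = 0.991976
theta = arccos(204/sqrt(42292)) = 7.2632 degrees

a·b = 204, theta = 7.2632 deg


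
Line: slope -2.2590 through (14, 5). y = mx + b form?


y - 5 = -2.2590(x - 14)
y = -2.2590x + 5 + 2.2590*14
y = -2.2590x + 36.6260

y = -2.2590x + 36.6260


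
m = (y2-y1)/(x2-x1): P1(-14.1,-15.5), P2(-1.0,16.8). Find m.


dy = 16.8 + 15.5 = 32.3
dx = -1.0 + 14.1 = 13.1
m = 32.3/13.1 = 2.4656

m = 2.4656


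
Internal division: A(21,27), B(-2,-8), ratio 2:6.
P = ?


Px = (2*(-2) + 6*21)/8 = 122/8 = 15.2500
Py = (2*(-8) + 6*27)/8 = 146/8 = 18.2500

P = (15.2500, 18.2500)


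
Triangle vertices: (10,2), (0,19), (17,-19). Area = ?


10*(19+ 19) = 380
0*(-19-2) = 0
17*(2-19) = -289
sum = 91
Area = |91|/2 = 45.5000

45.5000 sq units


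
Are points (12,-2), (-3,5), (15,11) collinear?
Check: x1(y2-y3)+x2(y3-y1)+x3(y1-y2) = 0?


12*(5-11) - 3*(11+ 2) + 15*(-2-5)
= -72 - 39 - 105 = -216

No, not collinear (determinant = -216)


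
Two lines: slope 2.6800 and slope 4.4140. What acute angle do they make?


m1-m2 = -1.734
1+m1*m2 = 12.82952
tan(theta) = |-1.734/12.82952| = 0.135157
theta = arctan(|-1.734/12.82952|) = 7.6973 degrees (acute angle)

7.6973 degrees


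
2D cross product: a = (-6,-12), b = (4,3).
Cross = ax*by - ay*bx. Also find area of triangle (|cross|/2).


cross = -6*3 + 12*4 = -18 + 48 = 30
Triangle area = |30|/2 = 30/2 = 15.0000

cross = 30, triangle area = 15.0000


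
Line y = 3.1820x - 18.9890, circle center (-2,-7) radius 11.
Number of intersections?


Substitute y = 3.1820x - 18.9890: (x+ 2)^2 + (3.1820x- 18.9890+ 7)^2 = 121
Expand to Ax^2 + Bx + C = 0, where b-k = -11.989
A = 1+m^2 = 11.125124
B = 2(m(b-k) - h) = 2(3.1820*(-11.989) + 2) = -72.297996
C = h^2 + (b-k)^2 - r^2 = 4 + 143.736121 - 121 = 26.736121
disc = B^2-4AC = 5227.0002 - 1189.7706 = 4037.2296
disc > 0

2 intersection points


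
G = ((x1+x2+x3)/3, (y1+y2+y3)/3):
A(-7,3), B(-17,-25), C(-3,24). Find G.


Gx = (-7- 17- 3)/3 = -27/3 = -9.0000
Gy = (3- 25+24)/3 = 2/3 = 0.6667

G = (-9.0000, 0.6667)


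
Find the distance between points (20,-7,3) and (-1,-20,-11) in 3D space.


dx=-21, dy=-13, dz=-14
d = sqrt(441+169+196) = sqrt(806) = 28.3901

28.3901


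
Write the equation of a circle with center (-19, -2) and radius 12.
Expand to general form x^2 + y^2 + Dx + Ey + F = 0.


(x+ 19)^2 + (y+ 2)^2 = 12^2
D = -2h = 38, E = -2k = 4
F = h^2+k^2-r^2 = 361+4-144 = 221

x^2 + y^2 + 38x + 4y + 221 = 0


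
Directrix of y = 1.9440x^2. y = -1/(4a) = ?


a = 1.9440
1/(4a) = 0.1286
directrix: y = -0.1286 = -0.1286

y = -0.1286


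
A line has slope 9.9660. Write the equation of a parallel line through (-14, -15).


Parallel lines have equal slopes.
m2 = 9.9660
b2 = -15 - 9.9660*(-14) = 124.5240

y = 9.9660x + 124.5240


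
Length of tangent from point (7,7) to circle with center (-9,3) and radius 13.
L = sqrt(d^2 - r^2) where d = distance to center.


d = sqrt((7+ 9)^2 + (7-3)^2) = sqrt(256+16) = 16.4924
L = sqrt(272.0000 - 169) = sqrt(103.0000) = 10.1489

10.1489


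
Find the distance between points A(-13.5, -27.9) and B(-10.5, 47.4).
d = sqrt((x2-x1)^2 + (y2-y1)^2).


dx = -10.5 + 13.5 = 3.0
dy = 47.4 + 27.9 = 75.3
d = sqrt(9.0 + 5670.09) = sqrt(5679.09) = 75.3597

75.3597


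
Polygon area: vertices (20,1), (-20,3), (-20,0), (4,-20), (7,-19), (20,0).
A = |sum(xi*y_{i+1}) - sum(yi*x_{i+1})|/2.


sum(xi*y_{i+1}) = 20*3 - 20*0 - 20*(-20) + 4*(-19) + 7*0 + 20*1 = 404
sum(yi*x_{i+1}) = 1*(-20) + 3*(-20) + 0*4 - 20*7 - 19*20 + 0*20 = -600
Area = |404 + 600|/2 = 1004/2 = 502.0000

502.0000 sq units


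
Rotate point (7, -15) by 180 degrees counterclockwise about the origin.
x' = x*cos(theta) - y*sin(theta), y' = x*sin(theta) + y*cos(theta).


cos(180) = -1, sin(180) = 0
x' = 7*(-1) + 15*0 = -7
y' = 7*0 - 15*(-1) = 15

(-7, 15)


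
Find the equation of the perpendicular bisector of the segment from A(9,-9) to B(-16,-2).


Midpoint = (-3.5, -5.5)
Slope of AB = dy/dx = 7/(-25) = -0.2800
Perp slope = -dx/dy = 25/7 = 3.5714
b = My - (perp slope)*Mx = -5.5 + (-25*(-3.5))/7 = -5.5 + 12.5000 = 7.0000

y = 3.5714x + 7.0000


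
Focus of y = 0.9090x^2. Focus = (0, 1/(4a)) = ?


a = 0.9090
4a = 3.6360
focus = (0, 1/3.6360) = (0, 0.2750)

Focus = (0, 0.2750)


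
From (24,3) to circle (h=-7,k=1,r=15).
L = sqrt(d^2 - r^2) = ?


d = sqrt((24+ 7)^2 + (3-1)^2) = sqrt(961+4) = 31.0644
L = sqrt(965.0000 - 225) = sqrt(740.0000) = 27.2029

27.2029


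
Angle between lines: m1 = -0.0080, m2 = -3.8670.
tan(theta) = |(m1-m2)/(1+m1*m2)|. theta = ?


m1-m2 = 3.859
1+m1*m2 = 1.030936
tan(theta) = |3.859/1.030936| = 3.743200
theta = arctan(|3.859/1.030936|) = 75.0427 degrees (acute angle)

75.0427 degrees


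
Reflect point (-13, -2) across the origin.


Reflection rule for origin: (-x, -y)
(-13, -2) -> (13, 2)

(13, 2)


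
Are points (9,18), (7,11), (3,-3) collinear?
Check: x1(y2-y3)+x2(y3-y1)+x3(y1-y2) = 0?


9*(11+ 3) + 7*(-3-18) + 3*(18-11)
= 126 - 147 + 21 = 0

Yes, collinear (determinant = 0)


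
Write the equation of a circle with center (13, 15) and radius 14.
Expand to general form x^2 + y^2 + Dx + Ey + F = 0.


(x-13)^2 + (y-15)^2 = 14^2
D = -2h = -26, E = -2k = -30
F = h^2+k^2-r^2 = 169+225-196 = 198

x^2 + y^2 - 26x - 30y + 198 = 0


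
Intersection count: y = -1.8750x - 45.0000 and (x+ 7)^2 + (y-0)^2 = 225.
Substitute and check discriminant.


Substitute y = -1.8750x - 45.0000: (x+ 7)^2 + (-1.8750x- 45.0000-0)^2 = 225
Expand to Ax^2 + Bx + C = 0, where b-k = -45
A = 1+m^2 = 4.515625
B = 2(m(b-k) - h) = 2(-1.8750*(-45) + 7) = 182.75
C = h^2 + (b-k)^2 - r^2 = 49 + 2025 - 225 = 1849
disc = B^2-4AC = 33397.5625 - 33397.5625 = 0
disc = 0

1 intersection point (tangent)


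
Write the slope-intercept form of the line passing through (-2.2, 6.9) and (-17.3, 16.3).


m = (9.4)/(-15.1) = -0.6225
b = y1 - m*x1 = 6.9 - (9.4*(-2.2))/(-15.1) = 6.9 - 1.3695 = 5.5305

y = -0.6225x + 5.5305


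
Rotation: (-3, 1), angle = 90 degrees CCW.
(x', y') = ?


cos(90) = 0, sin(90) = 1
x' = -3*0 - 1*1 = -1
y' = -3*1 + 1*0 = -3

(-1, -3)


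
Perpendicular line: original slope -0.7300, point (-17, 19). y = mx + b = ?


Perpendicular slope = -1/m1 = -1/(-0.7300) = 1.3699
b2 = y0 - m2*x0 = 19 - 17/(-0.7300) = 19 + 23.2877 = 42.2877

y = 1.3699x + 42.2877


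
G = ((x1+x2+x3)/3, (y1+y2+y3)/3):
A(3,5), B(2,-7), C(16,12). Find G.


Gx = (3+2+16)/3 = 21/3 = 7.0000
Gy = (5- 7+12)/3 = 10/3 = 3.3333

G = (7.0000, 3.3333)


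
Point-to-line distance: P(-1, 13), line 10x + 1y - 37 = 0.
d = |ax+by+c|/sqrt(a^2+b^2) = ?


|10*(-1) + 1*13 - 37| = |-34| = 34
sqrt(100 + 1) = sqrt(101) = 10.0499
d = 34/sqrt(101) = 3.3831

3.3831


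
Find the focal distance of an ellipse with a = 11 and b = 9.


c^2 = 11^2 - 9^2 = 121 - 81 = 40
c = sqrt(40) = 6.3246

c = 6.3246


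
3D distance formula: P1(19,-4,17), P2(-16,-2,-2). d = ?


dx=-35, dy=2, dz=-19
d = sqrt(1225+4+361) = sqrt(1590) = 39.8748

39.8748


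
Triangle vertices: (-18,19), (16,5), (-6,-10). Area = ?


-18*(5+ 10) = -270
16*(-10-19) = -464
-6*(19-5) = -84
sum = -818
Area = |-818|/2 = 409.0000

409.0000 sq units


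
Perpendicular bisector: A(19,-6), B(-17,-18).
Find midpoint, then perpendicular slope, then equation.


Midpoint = (1, -12)
Slope of AB = dy/dx = -12/(-36) = 0.3333
Perp slope = -dx/dy = -36/12 = -3.0000
b = My - (perp slope)*Mx = -12 + (-36*1)/(-12) = -12 + 3.0000 = -9.0000

y = -3.0000x - 9.0000


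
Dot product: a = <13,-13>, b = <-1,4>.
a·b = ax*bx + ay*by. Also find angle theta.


a·b = 13*(-1) - 13*4 = -13 - 52 = -65
|a| = sqrt(169+169) = 18.3848
|b| = sqrt(1+16) = 4.1231
cos(theta) = -65/(sqrt(338)*sqrt(17)) = -65/sqrt(5746) = -0.857493
theta = arccos(-65/sqrt(5746)) = 149.0362 degrees

a·b = -65, theta = 149.0362 deg


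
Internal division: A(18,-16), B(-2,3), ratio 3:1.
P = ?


Px = (3*(-2) + 1*18)/4 = 12/4 = 3.0000
Py = (3*3 + 1*(-16))/4 = -7/4 = -1.7500

P = (3.0000, -1.7500)


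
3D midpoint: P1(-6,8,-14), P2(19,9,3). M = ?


Mx = (-6+19)/2 = 6.5000
My = (8+9)/2 = 8.5000
Mz = (-14+3)/2 = -5.5000

M = (6.5000, 8.5000, -5.5000)


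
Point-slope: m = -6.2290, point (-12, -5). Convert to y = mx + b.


y + 5 = -6.2290(x + 12)
y = -6.2290x - 5 + 6.2290*(-12)
y = -6.2290x - 79.7480

y = -6.2290x - 79.7480


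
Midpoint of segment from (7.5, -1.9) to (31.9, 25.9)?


Mx = (7.5 + 31.9)/2 = 39.4/2 = 19.7000
My = (-1.9 + 25.9)/2 = 24.0/2 = 12.0000

(19.7000, 12.0000)


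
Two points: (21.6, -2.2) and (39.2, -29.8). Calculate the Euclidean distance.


dx = 39.2 - 21.6 = 17.6
dy = -29.8 + 2.2 = -27.6
d = sqrt(309.76 + 761.76) = sqrt(1071.52) = 32.7341

32.7341


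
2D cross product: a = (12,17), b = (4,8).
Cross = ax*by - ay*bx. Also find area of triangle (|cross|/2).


cross = 12*8 - 17*4 = 96 - 68 = 28
Triangle area = |28|/2 = 28/2 = 14.0000

cross = 28, triangle area = 14.0000


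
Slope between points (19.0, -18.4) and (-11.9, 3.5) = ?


dy = 3.5 + 18.4 = 21.9
dx = -11.9 - 19.0 = -30.9
m = 21.9/(-30.9) = -0.7087

m = -0.7087


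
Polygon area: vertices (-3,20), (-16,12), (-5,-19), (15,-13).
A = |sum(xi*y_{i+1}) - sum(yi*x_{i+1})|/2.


sum(xi*y_{i+1}) = -3*12 - 16*(-19) - 5*(-13) + 15*20 = 633
sum(yi*x_{i+1}) = 20*(-16) + 12*(-5) - 19*15 - 13*(-3) = -626
Area = |633 + 626|/2 = 1259/2 = 629.5000

629.5000 sq units


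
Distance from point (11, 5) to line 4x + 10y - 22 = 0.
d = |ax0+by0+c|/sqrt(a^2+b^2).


|4*11 + 10*5 - 22| = |72| = 72
sqrt(16 + 100) = sqrt(116) = 10.7703
d = 72/sqrt(116) = 6.6850

6.6850


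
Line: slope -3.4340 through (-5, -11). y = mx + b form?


y + 11 = -3.4340(x + 5)
y = -3.4340x - 11 + 3.4340*(-5)
y = -3.4340x - 28.1700

y = -3.4340x - 28.1700


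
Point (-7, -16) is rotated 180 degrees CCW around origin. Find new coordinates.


cos(180) = -1, sin(180) = 0
x' = -7*(-1) + 16*0 = 7
y' = -7*0 - 16*(-1) = 16

(7, 16)


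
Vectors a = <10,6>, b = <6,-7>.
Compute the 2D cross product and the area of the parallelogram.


cross = 10*(-7) - 6*6 = -70 - 36 = -106
Parallelogram area = |-106| = 106

cross = -106, parallelogram area = 106


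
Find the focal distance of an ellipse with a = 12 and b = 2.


c^2 = 12^2 - 2^2 = 144 - 4 = 140
c = sqrt(140) = 11.8322

c = 11.8322


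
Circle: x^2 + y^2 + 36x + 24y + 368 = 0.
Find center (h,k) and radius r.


h = -D/2 = -36/2 = -18
k = -E/2 = -24/2 = -12
r^2 = h^2 + k^2 - F = 324 + 144 - 368 = 100
r = 10

Center (-18, -12), radius = 10


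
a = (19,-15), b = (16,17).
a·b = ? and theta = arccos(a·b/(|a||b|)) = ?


a·b = 19*16 - 15*17 = 304 - 255 = 49
|a| = sqrt(361+225) = 24.2074
|b| = sqrt(256+289) = 23.3452
cos(theta) = 49/(sqrt(586)*sqrt(545)) = 49/sqrt(319370) = 0.086706
theta = arccos(49/sqrt(319370)) = 85.0259 degrees

a·b = 49, theta = 85.0259 deg


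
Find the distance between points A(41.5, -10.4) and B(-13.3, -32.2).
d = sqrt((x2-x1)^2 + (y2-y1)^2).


dx = -13.3 - 41.5 = -54.8
dy = -32.2 + 10.4 = -21.8
d = sqrt(3003.04 + 475.24) = sqrt(3478.28) = 58.9769

58.9769


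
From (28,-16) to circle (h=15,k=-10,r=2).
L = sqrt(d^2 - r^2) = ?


d = sqrt((28-15)^2 + (-16+ 10)^2) = sqrt(169+36) = 14.3178
L = sqrt(205.0000 - 4) = sqrt(201.0000) = 14.1774

14.1774


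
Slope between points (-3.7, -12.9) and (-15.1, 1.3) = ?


dy = 1.3 + 12.9 = 14.2
dx = -15.1 + 3.7 = -11.4
m = 14.2/(-11.4) = -1.2456

m = -1.2456


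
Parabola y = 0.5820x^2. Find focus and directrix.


a = 0.5820
1/(4a) = 0.4296
Focus = (0, 0.4296)
Directrix: y = -0.4296

Focus = (0, 0.4296), Directrix: y = -0.4296


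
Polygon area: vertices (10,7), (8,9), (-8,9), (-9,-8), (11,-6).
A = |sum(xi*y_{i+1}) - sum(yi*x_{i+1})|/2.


sum(xi*y_{i+1}) = 10*9 + 8*9 - 8*(-8) - 9*(-6) + 11*7 = 357
sum(yi*x_{i+1}) = 7*8 + 9*(-8) + 9*(-9) - 8*11 - 6*10 = -245
Area = |357 + 245|/2 = 602/2 = 301.0000

301.0000 sq units


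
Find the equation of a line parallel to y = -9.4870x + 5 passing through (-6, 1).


Parallel lines have equal slopes.
m2 = -9.4870
b2 = 1 + 9.4870*(-6) = -55.9220

y = -9.4870x - 55.9220


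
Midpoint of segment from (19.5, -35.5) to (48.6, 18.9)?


Mx = (19.5 + 48.6)/2 = 68.1/2 = 34.0500
My = (-35.5 + 18.9)/2 = -16.6/2 = -8.3000

(34.0500, -8.3000)


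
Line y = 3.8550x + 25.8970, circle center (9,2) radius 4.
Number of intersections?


Substitute y = 3.8550x + 25.8970: (x-9)^2 + (3.8550x+25.8970-2)^2 = 16
Expand to Ax^2 + Bx + C = 0, where b-k = 23.897
A = 1+m^2 = 15.861025
B = 2(m(b-k) - h) = 2(3.8550*23.897 - 9) = 166.24587
C = h^2 + (b-k)^2 - r^2 = 81 + 571.066609 - 16 = 636.066609
disc = B^2-4AC = 27637.6893 - 40354.6735 = -12716.9842
disc < 0

0 intersection points


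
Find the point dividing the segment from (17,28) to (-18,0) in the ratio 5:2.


Px = (5*(-18) + 2*17)/7 = -56/7 = -8.0000
Py = (5*0 + 2*28)/7 = 56/7 = 8.0000

P = (-8.0000, 8.0000)


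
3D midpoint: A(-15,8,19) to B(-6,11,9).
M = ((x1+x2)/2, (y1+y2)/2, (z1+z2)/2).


Mx = (-15- 6)/2 = -10.5000
My = (8+11)/2 = 9.5000
Mz = (19+9)/2 = 14.0000

M = (-10.5000, 9.5000, 14.0000)


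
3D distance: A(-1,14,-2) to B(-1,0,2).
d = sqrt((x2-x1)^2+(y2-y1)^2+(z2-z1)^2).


dx=0, dy=-14, dz=4
d = sqrt(0+196+16) = sqrt(212) = 14.5602

14.5602


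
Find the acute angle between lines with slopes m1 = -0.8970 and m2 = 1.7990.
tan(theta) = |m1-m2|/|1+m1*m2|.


m1-m2 = -2.696
1+m1*m2 = -0.613703
tan(theta) = |-2.696/(-0.613703)| = 4.393004
theta = arctan(|-2.696/(-0.613703)|) = 77.1760 degrees (acute angle)

77.1760 degrees


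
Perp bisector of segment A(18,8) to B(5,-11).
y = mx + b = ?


Midpoint = (11.5, -1.5)
Slope of AB = dy/dx = -19/(-13) = 1.4615
Perp slope = -dx/dy = -13/19 = -0.6842
b = My - (perp slope)*Mx = -1.5 + (-13*11.5)/(-19) = -1.5 + 7.8684 = 6.3684

y = -0.6842x + 6.3684


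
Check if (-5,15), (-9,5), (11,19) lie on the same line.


-5*(5-19) - 9*(19-15) + 11*(15-5)
= 70 - 36 + 110 = 144

No, not collinear (determinant = 144)


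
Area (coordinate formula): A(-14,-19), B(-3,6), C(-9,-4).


-14*(6+ 4) = -140
-3*(-4+ 19) = -45
-9*(-19-6) = 225
sum = 40
Area = |40|/2 = 20.0000

20.0000 sq units


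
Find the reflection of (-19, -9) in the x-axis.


Reflection rule for x-axis: (x, -y)
(-19, -9) -> (-19, 9)

(-19, 9)


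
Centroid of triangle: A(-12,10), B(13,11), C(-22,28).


Gx = (-12+13- 22)/3 = -21/3 = -7.0000
Gy = (10+11+28)/3 = 49/3 = 16.3333

G = (-7.0000, 16.3333)


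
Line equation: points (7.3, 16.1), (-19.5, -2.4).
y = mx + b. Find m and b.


m = (-18.5)/(-26.8) = 0.6903
b = y1 - m*x1 = 16.1 - (-18.5*7.3)/(-26.8) = 16.1 - 5.0392 = 11.0608

y = 0.6903x + 11.0608


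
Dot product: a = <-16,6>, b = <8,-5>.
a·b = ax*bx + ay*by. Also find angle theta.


a·b = -16*8 + 6*(-5) = -128 - 30 = -158
|a| = sqrt(256+36) = 17.0880
|b| = sqrt(64+25) = 9.4340
cos(theta) = -158/(sqrt(292)*sqrt(89)) = -158/sqrt(25988) = -0.980101
theta = arccos(-158/sqrt(25988)) = 168.5507 degrees

a·b = -158, theta = 168.5507 deg


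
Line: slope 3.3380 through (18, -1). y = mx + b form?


y + 1 = 3.3380(x - 18)
y = 3.3380x - 1 - 3.3380*18
y = 3.3380x - 61.0840

y = 3.3380x - 61.0840


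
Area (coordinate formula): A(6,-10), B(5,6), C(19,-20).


6*(6+ 20) = 156
5*(-20+ 10) = -50
19*(-10-6) = -304
sum = -198
Area = |-198|/2 = 99.0000

99.0000 sq units


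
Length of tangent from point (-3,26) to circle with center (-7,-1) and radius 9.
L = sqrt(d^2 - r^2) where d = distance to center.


d = sqrt((-3+ 7)^2 + (26+ 1)^2) = sqrt(16+729) = 27.2947
L = sqrt(745.0000 - 81) = sqrt(664.0000) = 25.7682

25.7682


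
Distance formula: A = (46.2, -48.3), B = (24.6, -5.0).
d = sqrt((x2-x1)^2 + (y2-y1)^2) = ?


dx = 24.6 - 46.2 = -21.6
dy = -5.0 + 48.3 = 43.3
d = sqrt(466.56 + 1874.89) = sqrt(2341.45) = 48.3885

48.3885


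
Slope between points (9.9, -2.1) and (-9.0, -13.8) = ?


dy = -13.8 + 2.1 = -11.7
dx = -9.0 - 9.9 = -18.9
m = -11.7/(-18.9) = 0.6190

m = 0.6190


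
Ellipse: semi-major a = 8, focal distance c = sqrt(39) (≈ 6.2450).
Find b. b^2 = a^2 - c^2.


b^2 = 8^2 - (sqrt(39))^2 = 64 - 39 = 25
b = sqrt(25) = 5

b = 5


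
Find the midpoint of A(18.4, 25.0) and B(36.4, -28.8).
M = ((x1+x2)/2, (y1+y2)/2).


Mx = (18.4 + 36.4)/2 = 54.8/2 = 27.4000
My = (25.0 - 28.8)/2 = -3.8/2 = -1.9000

(27.4000, -1.9000)


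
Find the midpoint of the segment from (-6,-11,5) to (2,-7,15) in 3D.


Mx = (-6+2)/2 = -2.0000
My = (-11- 7)/2 = -9.0000
Mz = (5+15)/2 = 10.0000

M = (-2.0000, -9.0000, 10.0000)


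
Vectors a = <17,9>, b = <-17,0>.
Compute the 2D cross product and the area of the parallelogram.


cross = 17*0 - 9*(-17) = 0 + 153 = 153
Parallelogram area = |153| = 153

cross = 153, parallelogram area = 153


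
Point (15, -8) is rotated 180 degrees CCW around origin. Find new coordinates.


cos(180) = -1, sin(180) = 0
x' = 15*(-1) + 8*0 = -15
y' = 15*0 - 8*(-1) = 8

(-15, 8)


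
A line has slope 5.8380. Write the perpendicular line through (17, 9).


Perpendicular slope = -1/m1 = -1/5.8380 = -0.1713
b2 = y0 - m2*x0 = 9 + 17/5.8380 = 9 + 2.9120 = 11.9120

y = -0.1713x + 11.9120


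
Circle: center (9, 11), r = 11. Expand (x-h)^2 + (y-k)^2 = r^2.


(x-9)^2 + (y-11)^2 = 11^2
D = -2h = -18, E = -2k = -22
F = h^2+k^2-r^2 = 81+121-121 = 81

x^2 + y^2 - 18x - 22y + 81 = 0


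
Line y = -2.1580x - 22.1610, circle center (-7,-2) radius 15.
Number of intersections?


Substitute y = -2.1580x - 22.1610: (x+ 7)^2 + (-2.1580x- 22.1610+ 2)^2 = 225
Expand to Ax^2 + Bx + C = 0, where b-k = -20.161
A = 1+m^2 = 5.656964
B = 2(m(b-k) - h) = 2(-2.1580*(-20.161) + 7) = 101.014876
C = h^2 + (b-k)^2 - r^2 = 49 + 406.465921 - 225 = 230.465921
disc = B^2-4AC = 10204.0052 - 5214.9497 = 4989.0555
disc > 0

2 intersection points


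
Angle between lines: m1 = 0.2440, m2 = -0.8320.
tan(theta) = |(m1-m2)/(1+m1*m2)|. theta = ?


m1-m2 = 1.076
1+m1*m2 = 0.796992
tan(theta) = |1.076/0.796992| = 1.350076
theta = arctan(|1.076/0.796992|) = 53.4727 degrees (acute angle)

53.4727 degrees


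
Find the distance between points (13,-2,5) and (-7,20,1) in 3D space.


dx=-20, dy=22, dz=-4
d = sqrt(400+484+16) = sqrt(900) = 30.0000

30.0000


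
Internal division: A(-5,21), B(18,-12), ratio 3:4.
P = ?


Px = (3*18 + 4*(-5))/7 = 34/7 = 4.8571
Py = (3*(-12) + 4*21)/7 = 48/7 = 6.8571

P = (4.8571, 6.8571)


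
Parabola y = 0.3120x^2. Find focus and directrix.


a = 0.3120
1/(4a) = 0.8013
Focus = (0, 0.8013)
Directrix: y = -0.8013

Focus = (0, 0.8013), Directrix: y = -0.8013


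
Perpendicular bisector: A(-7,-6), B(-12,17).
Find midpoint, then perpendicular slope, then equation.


Midpoint = (-9.5, 5.5)
Slope of AB = dy/dx = 23/(-5) = -4.6000
Perp slope = -dx/dy = 5/23 = 0.2174
b = My - (perp slope)*Mx = 5.5 + (-5*(-9.5))/23 = 5.5 + 2.0652 = 7.5652

y = 0.2174x + 7.5652


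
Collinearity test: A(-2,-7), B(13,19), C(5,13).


-2*(19-13) + 13*(13+ 7) + 5*(-7-19)
= -12 + 260 - 130 = 118

No, not collinear (determinant = 118)


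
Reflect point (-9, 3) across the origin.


Reflection rule for origin: (-x, -y)
(-9, 3) -> (9, -3)

(9, -3)


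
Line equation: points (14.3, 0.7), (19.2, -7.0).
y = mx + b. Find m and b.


m = (-7.7)/(4.9) = -1.5714
b = y1 - m*x1 = 0.7 - (-7.7*14.3)/(4.9) = 0.7 + 22.4714 = 23.1714

y = -1.5714x + 23.1714


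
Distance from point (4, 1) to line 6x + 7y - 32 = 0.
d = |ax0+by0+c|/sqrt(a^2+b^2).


|6*4 + 7*1 - 32| = |-1| = 1
sqrt(36 + 49) = sqrt(85) = 9.2195
d = 1/sqrt(85) = 0.1085

0.1085


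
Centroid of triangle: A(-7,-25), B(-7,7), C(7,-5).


Gx = (-7- 7+7)/3 = -7/3 = -2.3333
Gy = (-25+7- 5)/3 = -23/3 = -7.6667

G = (-2.3333, -7.6667)


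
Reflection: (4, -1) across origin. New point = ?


Reflection rule for origin: (-x, -y)
(4, -1) -> (-4, 1)

(-4, 1)


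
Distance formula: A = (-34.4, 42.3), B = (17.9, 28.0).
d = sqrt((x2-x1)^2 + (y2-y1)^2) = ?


dx = 17.9 + 34.4 = 52.3
dy = 28.0 - 42.3 = -14.3
d = sqrt(2735.29 + 204.49) = sqrt(2939.78) = 54.2197

54.2197


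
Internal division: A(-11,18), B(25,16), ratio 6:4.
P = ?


Px = (6*25 + 4*(-11))/10 = 106/10 = 10.6000
Py = (6*16 + 4*18)/10 = 168/10 = 16.8000

P = (10.6000, 16.8000)


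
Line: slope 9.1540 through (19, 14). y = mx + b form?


y - 14 = 9.1540(x - 19)
y = 9.1540x + 14 - 9.1540*19
y = 9.1540x - 159.9260

y = 9.1540x - 159.9260


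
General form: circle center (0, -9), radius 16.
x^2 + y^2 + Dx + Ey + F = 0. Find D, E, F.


(x-0)^2 + (y+ 9)^2 = 16^2
D = -2h = 0, E = -2k = 18
F = h^2+k^2-r^2 = 0+81-256 = -175

D = 0, E = 18, F = -175


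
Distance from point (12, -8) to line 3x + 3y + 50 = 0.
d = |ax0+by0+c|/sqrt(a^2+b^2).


|3*12 + 3*(-8) + 50| = |62| = 62
sqrt(9 + 9) = sqrt(18) = 4.2426
d = 62/sqrt(18) = 14.6135

14.6135


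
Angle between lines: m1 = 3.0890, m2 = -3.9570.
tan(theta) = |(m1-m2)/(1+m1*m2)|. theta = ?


m1-m2 = 7.046
1+m1*m2 = -11.223173
tan(theta) = |7.046/(-11.223173)| = 0.627808
theta = arctan(|7.046/(-11.223173)|) = 32.1209 degrees (acute angle)

32.1209 degrees


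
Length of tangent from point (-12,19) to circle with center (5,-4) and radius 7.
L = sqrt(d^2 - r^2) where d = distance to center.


d = sqrt((-12-5)^2 + (19+ 4)^2) = sqrt(289+529) = 28.6007
L = sqrt(818.0000 - 49) = sqrt(769.0000) = 27.7308

27.7308


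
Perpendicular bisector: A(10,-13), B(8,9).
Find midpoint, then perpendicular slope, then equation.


Midpoint = (9, -2)
Slope of AB = dy/dx = 22/(-2) = -11.0000
Perp slope = -dx/dy = 2/22 = 0.0909
b = My - (perp slope)*Mx = -2 + (-2*9)/22 = -2 - 0.8182 = -2.8182

y = 0.0909x - 2.8182


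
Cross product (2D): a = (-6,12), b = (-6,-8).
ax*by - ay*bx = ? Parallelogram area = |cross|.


cross = -6*(-8) - 12*(-6) = 48 + 72 = 120
Parallelogram area = |120| = 120

cross = 120, parallelogram area = 120


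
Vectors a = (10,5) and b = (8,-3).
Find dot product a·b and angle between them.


a·b = 10*8 + 5*(-3) = 80 - 15 = 65
|a| = sqrt(100+25) = 11.1803
|b| = sqrt(64+9) = 8.5440
cos(theta) = 65/(sqrt(125)*sqrt(73)) = 65/sqrt(9125) = 0.680451
theta = arccos(65/sqrt(9125)) = 47.1211 degrees

a·b = 65, theta = 47.1211 deg


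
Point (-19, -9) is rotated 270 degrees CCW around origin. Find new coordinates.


cos(270) = 0, sin(270) = -1
x' = -19*0 + 9*(-1) = -9
y' = -19*(-1) - 9*0 = 19

(-9, 19)


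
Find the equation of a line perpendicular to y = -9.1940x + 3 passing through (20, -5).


Perpendicular slope = -1/m1 = -1/(-9.1940) = 0.1088
b2 = y0 - m2*x0 = -5 + 20/(-9.1940) = -5 - 2.1753 = -7.1753

y = 0.1088x - 7.1753


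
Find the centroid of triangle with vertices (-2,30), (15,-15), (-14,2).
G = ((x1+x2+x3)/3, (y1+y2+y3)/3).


Gx = (-2+15- 14)/3 = -1/3 = -0.3333
Gy = (30- 15+2)/3 = 17/3 = 5.6667

G = (-0.3333, 5.6667)


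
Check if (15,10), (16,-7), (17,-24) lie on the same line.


15*(-7+ 24) + 16*(-24-10) + 17*(10+ 7)
= 255 - 544 + 289 = 0

Yes, collinear (determinant = 0)


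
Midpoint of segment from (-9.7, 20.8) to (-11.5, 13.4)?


Mx = (-9.7 - 11.5)/2 = -21.2/2 = -10.6000
My = (20.8 + 13.4)/2 = 34.2/2 = 17.1000

(-10.6000, 17.1000)


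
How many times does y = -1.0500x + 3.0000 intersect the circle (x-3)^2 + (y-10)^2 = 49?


Substitute y = -1.0500x + 3.0000: (x-3)^2 + (-1.0500x+3.0000-10)^2 = 49
Expand to Ax^2 + Bx + C = 0, where b-k = -7
A = 1+m^2 = 2.1025
B = 2(m(b-k) - h) = 2(-1.0500*(-7) - 3) = 8.7
C = h^2 + (b-k)^2 - r^2 = 9 + 49 - 49 = 9
disc = B^2-4AC = 75.6900 - 75.6900 = 0
disc = 0

1 intersection point (tangent)


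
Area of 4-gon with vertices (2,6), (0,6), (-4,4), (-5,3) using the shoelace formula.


sum(xi*y_{i+1}) = 2*6 + 0*4 - 4*3 - 5*6 = -30
sum(yi*x_{i+1}) = 6*0 + 6*(-4) + 4*(-5) + 3*2 = -38
Area = |-30 + 38|/2 = 8/2 = 4.0000

4.0000 sq units


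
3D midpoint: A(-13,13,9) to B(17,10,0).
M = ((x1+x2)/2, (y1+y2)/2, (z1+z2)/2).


Mx = (-13+17)/2 = 2.0000
My = (13+10)/2 = 11.5000
Mz = (9+0)/2 = 4.5000

M = (2.0000, 11.5000, 4.5000)


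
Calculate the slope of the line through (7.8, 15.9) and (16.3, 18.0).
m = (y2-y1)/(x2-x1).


dy = 18.0 - 15.9 = 2.1
dx = 16.3 - 7.8 = 8.5
m = 2.1/8.5 = 0.2471

m = 0.2471


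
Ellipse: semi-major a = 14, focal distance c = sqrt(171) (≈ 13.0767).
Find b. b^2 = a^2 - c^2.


b^2 = 14^2 - (sqrt(171))^2 = 196 - 171 = 25
b = sqrt(25) = 5

b = 5


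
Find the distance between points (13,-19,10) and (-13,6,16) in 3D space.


dx=-26, dy=25, dz=6
d = sqrt(676+625+36) = sqrt(1337) = 36.5650

36.5650


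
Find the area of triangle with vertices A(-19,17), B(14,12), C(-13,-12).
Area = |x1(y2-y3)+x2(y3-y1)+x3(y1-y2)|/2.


-19*(12+ 12) = -456
14*(-12-17) = -406
-13*(17-12) = -65
sum = -927
Area = |-927|/2 = 463.5000

463.5000 sq units


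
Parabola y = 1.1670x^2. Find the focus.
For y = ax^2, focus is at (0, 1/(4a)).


a = 1.1670
4a = 4.6680
focus = (0, 1/4.6680) = (0, 0.2142)

Focus = (0, 0.2142)


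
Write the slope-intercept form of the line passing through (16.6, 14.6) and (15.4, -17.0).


m = (-31.6)/(-1.2) = 26.3333
b = y1 - m*x1 = 14.6 - (-31.6*16.6)/(-1.2) = 14.6 - 437.1333 = -422.5333

y = 26.3333x - 422.5333


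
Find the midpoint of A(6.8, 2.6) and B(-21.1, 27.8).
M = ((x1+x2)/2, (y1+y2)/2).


Mx = (6.8 - 21.1)/2 = -14.3/2 = -7.1500
My = (2.6 + 27.8)/2 = 30.4/2 = 15.2000

(-7.1500, 15.2000)


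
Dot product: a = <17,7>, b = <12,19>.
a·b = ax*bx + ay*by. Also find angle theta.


a·b = 17*12 + 7*19 = 204 + 133 = 337
|a| = sqrt(289+49) = 18.3848
|b| = sqrt(144+361) = 22.4722
cos(theta) = 337/(sqrt(338)*sqrt(505)) = 337/sqrt(170690) = 0.815691
theta = arccos(337/sqrt(170690)) = 35.3442 degrees

a·b = 337, theta = 35.3442 deg


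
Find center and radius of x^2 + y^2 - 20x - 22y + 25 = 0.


h = -D/2 = 20/2 = 10
k = -E/2 = 22/2 = 11
r^2 = h^2 + k^2 - F = 100 + 121 - 25 = 196
r = 14

Center (10, 11), radius = 14


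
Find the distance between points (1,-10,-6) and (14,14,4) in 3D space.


dx=13, dy=24, dz=10
d = sqrt(169+576+100) = sqrt(845) = 29.0689

29.0689


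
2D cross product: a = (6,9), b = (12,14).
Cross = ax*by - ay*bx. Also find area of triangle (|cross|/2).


cross = 6*14 - 9*12 = 84 - 108 = -24
Triangle area = |-24|/2 = 24/2 = 12.0000

cross = -24, triangle area = 12.0000


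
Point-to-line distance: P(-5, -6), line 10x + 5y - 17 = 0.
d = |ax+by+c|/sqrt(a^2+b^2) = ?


|10*(-5) + 5*(-6) - 17| = |-97| = 97
sqrt(100 + 25) = sqrt(125) = 11.1803
d = 97/sqrt(125) = 8.6759

8.6759


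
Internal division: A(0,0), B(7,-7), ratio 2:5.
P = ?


Px = (2*7 + 5*0)/7 = 14/7 = 2.0000
Py = (2*(-7) + 5*0)/7 = -14/7 = -2.0000

P = (2.0000, -2.0000)


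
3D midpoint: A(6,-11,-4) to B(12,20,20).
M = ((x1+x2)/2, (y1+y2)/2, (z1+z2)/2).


Mx = (6+12)/2 = 9.0000
My = (-11+20)/2 = 4.5000
Mz = (-4+20)/2 = 8.0000

M = (9.0000, 4.5000, 8.0000)


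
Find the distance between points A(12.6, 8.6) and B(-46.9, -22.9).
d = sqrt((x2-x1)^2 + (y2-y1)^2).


dx = -46.9 - 12.6 = -59.5
dy = -22.9 - 8.6 = -31.5
d = sqrt(3540.25 + 992.25) = sqrt(4532.5) = 67.3238

67.3238


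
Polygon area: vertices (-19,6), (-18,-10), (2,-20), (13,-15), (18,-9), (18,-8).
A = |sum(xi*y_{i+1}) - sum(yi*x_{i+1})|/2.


sum(xi*y_{i+1}) = -19*(-10) - 18*(-20) + 2*(-15) + 13*(-9) + 18*(-8) + 18*6 = 367
sum(yi*x_{i+1}) = 6*(-18) - 10*2 - 20*13 - 15*18 - 9*18 - 8*(-19) = -668
Area = |367 + 668|/2 = 1035/2 = 517.5000

517.5000 sq units


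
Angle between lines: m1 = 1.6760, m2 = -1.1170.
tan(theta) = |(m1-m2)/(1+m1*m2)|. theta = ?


m1-m2 = 2.793
1+m1*m2 = -0.872092
tan(theta) = |2.793/(-0.872092)| = 3.202644
theta = arctan(|2.793/(-0.872092)|) = 72.6594 degrees (acute angle)

72.6594 degrees


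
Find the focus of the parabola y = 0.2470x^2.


a = 0.2470
4a = 0.9880
focus = (0, 1/0.9880) = (0, 1.0121)

Focus = (0, 1.0121)


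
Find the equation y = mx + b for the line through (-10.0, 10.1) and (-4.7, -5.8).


m = (-15.9)/(5.3) = -3.0000
b = y1 - m*x1 = 10.1 - (-15.9*(-10.0))/(5.3) = 10.1 - 30.0000 = -19.9000

y = -3.0000x - 19.9000


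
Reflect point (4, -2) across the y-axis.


Reflection rule for y-axis: (-x, y)
(4, -2) -> (-4, -2)

(-4, -2)


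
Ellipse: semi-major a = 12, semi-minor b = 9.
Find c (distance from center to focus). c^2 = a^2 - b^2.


c^2 = 12^2 - 9^2 = 144 - 81 = 63
c = sqrt(63) = 7.9373

c = 7.9373


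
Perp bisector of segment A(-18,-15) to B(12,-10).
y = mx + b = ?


Midpoint = (-3, -12.5)
Slope of AB = dy/dx = 5/30 = 0.1667
Perp slope = -dx/dy = -30/5 = -6.0000
b = My - (perp slope)*Mx = -12.5 + (30*(-3))/5 = -12.5 - 18.0000 = -30.5000

y = -6.0000x - 30.5000


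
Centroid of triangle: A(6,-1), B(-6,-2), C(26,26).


Gx = (6- 6+26)/3 = 26/3 = 8.6667
Gy = (-1- 2+26)/3 = 23/3 = 7.6667

G = (8.6667, 7.6667)


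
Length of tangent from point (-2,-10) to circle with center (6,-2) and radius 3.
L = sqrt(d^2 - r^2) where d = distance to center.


d = sqrt((-2-6)^2 + (-10+ 2)^2) = sqrt(64+64) = 11.3137
L = sqrt(128.0000 - 9) = sqrt(119.0000) = 10.9087

10.9087


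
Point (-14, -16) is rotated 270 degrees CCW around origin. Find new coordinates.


cos(270) = 0, sin(270) = -1
x' = -14*0 + 16*(-1) = -16
y' = -14*(-1) - 16*0 = 14

(-16, 14)


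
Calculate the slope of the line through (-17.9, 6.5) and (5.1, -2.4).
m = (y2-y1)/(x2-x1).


dy = -2.4 - 6.5 = -8.9
dx = 5.1 + 17.9 = 23.0
m = -8.9/23.0 = -0.3870

m = -0.3870


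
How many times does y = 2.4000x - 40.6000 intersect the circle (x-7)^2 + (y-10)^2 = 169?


Substitute y = 2.4000x - 40.6000: (x-7)^2 + (2.4000x- 40.6000-10)^2 = 169
Expand to Ax^2 + Bx + C = 0, where b-k = -50.6
A = 1+m^2 = 6.76
B = 2(m(b-k) - h) = 2(2.4000*(-50.6) - 7) = -256.88
C = h^2 + (b-k)^2 - r^2 = 49 + 2560.36 - 169 = 2440.36
disc = B^2-4AC = 65987.3344 - 65987.3344 = 0
disc = 0

1 intersection point (tangent)


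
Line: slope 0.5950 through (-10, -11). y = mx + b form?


y + 11 = 0.5950(x + 10)
y = 0.5950x - 11 - 0.5950*(-10)
y = 0.5950x - 5.0500

y = 0.5950x - 5.0500


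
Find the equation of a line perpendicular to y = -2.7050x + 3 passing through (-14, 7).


Perpendicular slope = -1/m1 = -1/(-2.7050) = 0.3697
b2 = y0 - m2*x0 = 7 - 14/(-2.7050) = 7 + 5.1756 = 12.1756

y = 0.3697x + 12.1756


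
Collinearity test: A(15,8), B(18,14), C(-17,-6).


15*(14+ 6) + 18*(-6-8) - 17*(8-14)
= 300 - 252 + 102 = 150

No, not collinear (determinant = 150)


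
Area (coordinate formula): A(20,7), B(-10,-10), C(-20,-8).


20*(-10+ 8) = -40
-10*(-8-7) = 150
-20*(7+ 10) = -340
sum = -230
Area = |-230|/2 = 115.0000

115.0000 sq units


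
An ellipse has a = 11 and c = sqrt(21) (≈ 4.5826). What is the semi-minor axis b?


b^2 = 11^2 - (sqrt(21))^2 = 121 - 21 = 100
b = sqrt(100) = 10

b = 10


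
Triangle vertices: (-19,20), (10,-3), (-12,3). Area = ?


-19*(-3-3) = 114
10*(3-20) = -170
-12*(20+ 3) = -276
sum = -332
Area = |-332|/2 = 166.0000

166.0000 sq units


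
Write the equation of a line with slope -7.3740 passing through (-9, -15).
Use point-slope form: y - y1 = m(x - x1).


y + 15 = -7.3740(x + 9)
y = -7.3740x - 15 + 7.3740*(-9)
y = -7.3740x - 81.3660

y = -7.3740x - 81.3660


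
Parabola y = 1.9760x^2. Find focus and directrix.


a = 1.9760
1/(4a) = 0.1265
Focus = (0, 0.1265)
Directrix: y = -0.1265

Focus = (0, 0.1265), Directrix: y = -0.1265


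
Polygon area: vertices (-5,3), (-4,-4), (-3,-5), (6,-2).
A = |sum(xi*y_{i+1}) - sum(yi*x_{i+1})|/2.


sum(xi*y_{i+1}) = -5*(-4) - 4*(-5) - 3*(-2) + 6*3 = 64
sum(yi*x_{i+1}) = 3*(-4) - 4*(-3) - 5*6 - 2*(-5) = -20
Area = |64 + 20|/2 = 84/2 = 42.0000

42.0000 sq units


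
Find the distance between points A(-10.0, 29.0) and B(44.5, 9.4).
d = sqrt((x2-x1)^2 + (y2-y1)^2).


dx = 44.5 + 10.0 = 54.5
dy = 9.4 - 29.0 = -19.6
d = sqrt(2970.25 + 384.16) = sqrt(3354.41) = 57.9173

57.9173


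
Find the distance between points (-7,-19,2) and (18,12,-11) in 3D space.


dx=25, dy=31, dz=-13
d = sqrt(625+961+169) = sqrt(1755) = 41.8927

41.8927


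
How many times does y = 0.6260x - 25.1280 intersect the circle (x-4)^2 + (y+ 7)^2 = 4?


Substitute y = 0.6260x - 25.1280: (x-4)^2 + (0.6260x- 25.1280+ 7)^2 = 4
Expand to Ax^2 + Bx + C = 0, where b-k = -18.128
A = 1+m^2 = 1.391876
B = 2(m(b-k) - h) = 2(0.6260*(-18.128) - 4) = -30.696256
C = h^2 + (b-k)^2 - r^2 = 16 + 328.624384 - 4 = 340.624384
disc = B^2-4AC = 942.2601 - 1896.4276 = -954.1675
disc < 0

0 intersection points


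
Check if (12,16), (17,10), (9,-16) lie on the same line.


12*(10+ 16) + 17*(-16-16) + 9*(16-10)
= 312 - 544 + 54 = -178

No, not collinear (determinant = -178)


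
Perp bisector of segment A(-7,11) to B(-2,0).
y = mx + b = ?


Midpoint = (-4.5, 5.5)
Slope of AB = dy/dx = -11/5 = -2.2000
Perp slope = -dx/dy = 5/11 = 0.4545
b = My - (perp slope)*Mx = 5.5 + (5*(-4.5))/(-11) = 5.5 + 2.0455 = 7.5455

y = 0.4545x + 7.5455


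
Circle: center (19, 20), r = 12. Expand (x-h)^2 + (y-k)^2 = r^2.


(x-19)^2 + (y-20)^2 = 12^2
D = -2h = -38, E = -2k = -40
F = h^2+k^2-r^2 = 361+400-144 = 617

x^2 + y^2 - 38x - 40y + 617 = 0


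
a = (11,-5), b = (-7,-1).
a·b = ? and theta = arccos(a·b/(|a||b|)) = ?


a·b = 11*(-7) - 5*(-1) = -77 + 5 = -72
|a| = sqrt(121+25) = 12.0830
|b| = sqrt(49+1) = 7.0711
cos(theta) = -72/(sqrt(146)*sqrt(50)) = -72/sqrt(7300) = -0.842696
theta = arccos(-72/sqrt(7300)) = 147.4259 degrees

a·b = -72, theta = 147.4259 deg


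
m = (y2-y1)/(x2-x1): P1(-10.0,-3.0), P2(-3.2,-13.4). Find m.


dy = -13.4 + 3.0 = -10.4
dx = -3.2 + 10.0 = 6.8
m = -10.4/6.8 = -1.5294

m = -1.5294


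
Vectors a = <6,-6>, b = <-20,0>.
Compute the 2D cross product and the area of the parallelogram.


cross = 6*0 + 6*(-20) = 0 - 120 = -120
Parallelogram area = |-120| = 120

cross = -120, parallelogram area = 120


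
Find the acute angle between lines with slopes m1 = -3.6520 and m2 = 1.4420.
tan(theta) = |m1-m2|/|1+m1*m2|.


m1-m2 = -5.094
1+m1*m2 = -4.266184
tan(theta) = |-5.094/(-4.266184)| = 1.194041
theta = arctan(|-5.094/(-4.266184)|) = 50.0541 degrees (acute angle)

50.0541 degrees


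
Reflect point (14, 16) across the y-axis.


Reflection rule for y-axis: (-x, y)
(14, 16) -> (-14, 16)

(-14, 16)


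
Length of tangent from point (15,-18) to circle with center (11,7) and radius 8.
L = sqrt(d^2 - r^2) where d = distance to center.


d = sqrt((15-11)^2 + (-18-7)^2) = sqrt(16+625) = 25.3180
L = sqrt(641.0000 - 64) = sqrt(577.0000) = 24.0208

24.0208


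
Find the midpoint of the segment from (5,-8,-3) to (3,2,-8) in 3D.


Mx = (5+3)/2 = 4.0000
My = (-8+2)/2 = -3.0000
Mz = (-3- 8)/2 = -5.5000

M = (4.0000, -3.0000, -5.5000)


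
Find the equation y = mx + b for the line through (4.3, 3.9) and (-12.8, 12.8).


m = (8.9)/(-17.1) = -0.5205
b = y1 - m*x1 = 3.9 - (8.9*4.3)/(-17.1) = 3.9 + 2.2380 = 6.1380

y = -0.5205x + 6.1380


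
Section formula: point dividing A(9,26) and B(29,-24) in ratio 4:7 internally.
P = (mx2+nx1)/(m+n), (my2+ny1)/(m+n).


Px = (4*29 + 7*9)/11 = 179/11 = 16.2727
Py = (4*(-24) + 7*26)/11 = 86/11 = 7.8182

P = (16.2727, 7.8182)


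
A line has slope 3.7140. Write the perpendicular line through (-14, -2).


Perpendicular slope = -1/m1 = -1/3.7140 = -0.2693
b2 = y0 - m2*x0 = -2 - 14/3.7140 = -2 - 3.7695 = -5.7695

y = -0.2693x - 5.7695


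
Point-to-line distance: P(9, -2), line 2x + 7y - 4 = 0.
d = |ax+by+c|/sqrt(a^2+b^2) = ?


|2*9 + 7*(-2) - 4| = |0| = 0
sqrt(4 + 49) = sqrt(53) = 7.2801
d = 0/sqrt(53) = 0

0


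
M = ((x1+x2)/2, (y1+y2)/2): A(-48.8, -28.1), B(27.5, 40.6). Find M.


Mx = (-48.8 + 27.5)/2 = -21.3/2 = -10.6500
My = (-28.1 + 40.6)/2 = 12.5/2 = 6.2500

(-10.6500, 6.2500)


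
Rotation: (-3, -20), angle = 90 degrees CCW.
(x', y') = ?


cos(90) = 0, sin(90) = 1
x' = -3*0 + 20*1 = 20
y' = -3*1 - 20*0 = -3

(20, -3)


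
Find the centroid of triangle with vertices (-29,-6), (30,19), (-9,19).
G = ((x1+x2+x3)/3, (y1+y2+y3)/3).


Gx = (-29+30- 9)/3 = -8/3 = -2.6667
Gy = (-6+19+19)/3 = 32/3 = 10.6667

G = (-2.6667, 10.6667)


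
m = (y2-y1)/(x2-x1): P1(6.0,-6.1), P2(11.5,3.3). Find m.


dy = 3.3 + 6.1 = 9.4
dx = 11.5 - 6.0 = 5.5
m = 9.4/5.5 = 1.7091

m = 1.7091


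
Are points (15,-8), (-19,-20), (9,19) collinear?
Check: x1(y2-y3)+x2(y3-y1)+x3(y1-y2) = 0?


15*(-20-19) - 19*(19+ 8) + 9*(-8+ 20)
= -585 - 513 + 108 = -990

No, not collinear (determinant = -990)


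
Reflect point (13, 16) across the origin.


Reflection rule for origin: (-x, -y)
(13, 16) -> (-13, -16)

(-13, -16)


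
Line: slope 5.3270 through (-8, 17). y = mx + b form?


y - 17 = 5.3270(x + 8)
y = 5.3270x + 17 - 5.3270*(-8)
y = 5.3270x + 59.6160

y = 5.3270x + 59.6160


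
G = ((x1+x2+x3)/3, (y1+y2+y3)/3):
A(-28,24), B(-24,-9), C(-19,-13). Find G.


Gx = (-28- 24- 19)/3 = -71/3 = -23.6667
Gy = (24- 9- 13)/3 = 2/3 = 0.6667

G = (-23.6667, 0.6667)


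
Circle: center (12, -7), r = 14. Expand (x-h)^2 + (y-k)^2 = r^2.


(x-12)^2 + (y+ 7)^2 = 14^2
D = -2h = -24, E = -2k = 14
F = h^2+k^2-r^2 = 144+49-196 = -3

x^2 + y^2 - 24x + 14y - 3 = 0


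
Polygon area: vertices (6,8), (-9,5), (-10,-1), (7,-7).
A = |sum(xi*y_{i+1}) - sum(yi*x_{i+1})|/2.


sum(xi*y_{i+1}) = 6*5 - 9*(-1) - 10*(-7) + 7*8 = 165
sum(yi*x_{i+1}) = 8*(-9) + 5*(-10) - 1*7 - 7*6 = -171
Area = |165 + 171|/2 = 336/2 = 168.0000

168.0000 sq units


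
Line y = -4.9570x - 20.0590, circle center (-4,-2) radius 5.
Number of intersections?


Substitute y = -4.9570x - 20.0590: (x+ 4)^2 + (-4.9570x- 20.0590+ 2)^2 = 25
Expand to Ax^2 + Bx + C = 0, where b-k = -18.059
A = 1+m^2 = 25.571849
B = 2(m(b-k) - h) = 2(-4.9570*(-18.059) + 4) = 187.036926
C = h^2 + (b-k)^2 - r^2 = 16 + 326.127481 - 25 = 317.127481
disc = B^2-4AC = 34982.8117 - 32438.1442 = 2544.6675
disc > 0

2 intersection points
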